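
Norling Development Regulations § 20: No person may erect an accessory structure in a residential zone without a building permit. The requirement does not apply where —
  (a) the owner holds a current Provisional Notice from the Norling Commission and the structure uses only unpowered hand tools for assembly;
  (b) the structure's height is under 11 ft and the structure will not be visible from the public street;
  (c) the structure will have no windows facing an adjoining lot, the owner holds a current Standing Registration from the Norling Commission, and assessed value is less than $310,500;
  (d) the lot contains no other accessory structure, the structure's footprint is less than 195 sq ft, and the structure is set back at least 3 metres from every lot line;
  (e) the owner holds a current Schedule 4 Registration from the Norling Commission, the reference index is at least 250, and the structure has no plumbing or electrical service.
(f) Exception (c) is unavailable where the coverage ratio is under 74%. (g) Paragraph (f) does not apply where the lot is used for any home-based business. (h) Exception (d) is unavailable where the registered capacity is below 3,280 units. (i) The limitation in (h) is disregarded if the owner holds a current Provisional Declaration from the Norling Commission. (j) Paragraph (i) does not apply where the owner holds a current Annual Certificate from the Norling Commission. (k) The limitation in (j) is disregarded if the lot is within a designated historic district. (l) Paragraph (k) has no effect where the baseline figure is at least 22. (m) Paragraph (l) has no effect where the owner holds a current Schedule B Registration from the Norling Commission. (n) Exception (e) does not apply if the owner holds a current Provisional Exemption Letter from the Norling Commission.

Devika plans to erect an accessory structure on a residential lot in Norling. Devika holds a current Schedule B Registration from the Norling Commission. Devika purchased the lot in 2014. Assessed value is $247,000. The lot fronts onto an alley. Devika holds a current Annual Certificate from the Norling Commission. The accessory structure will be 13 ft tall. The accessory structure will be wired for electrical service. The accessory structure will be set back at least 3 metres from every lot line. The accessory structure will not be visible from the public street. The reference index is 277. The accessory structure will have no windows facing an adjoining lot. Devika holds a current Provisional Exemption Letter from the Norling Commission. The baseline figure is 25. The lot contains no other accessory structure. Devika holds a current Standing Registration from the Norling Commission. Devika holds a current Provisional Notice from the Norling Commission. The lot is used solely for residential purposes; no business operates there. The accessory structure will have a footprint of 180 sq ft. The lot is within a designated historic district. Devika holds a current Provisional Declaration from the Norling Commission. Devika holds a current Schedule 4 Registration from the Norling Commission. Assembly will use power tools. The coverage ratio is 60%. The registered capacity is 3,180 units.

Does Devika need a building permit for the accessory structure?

Exception (a) fails — assembly uses power tools.
Exception (b) fails — the structure's height is 13 ft, not under 11 ft.
All of (c)'s requirements are met (no windows face an adjoining lot; a current Standing Registration is held; assessed value is $247,000, less than the $310,500 limit). But applying paragraphs (f)–(g): (f) operates against (c): the coverage ratio is 60%, under the 74% limit. (g), which would lift (f), does not operate here — the lot is solely residential. So (c) is unavailable.
Exception (d): the lot has no other accessory structure; the structure's footprint is 180 sq ft, less than the 195 sq ft limit; the setback is at least 3 m on every side — every condition holds. Applying paragraphs (h)–(m): (h) operates (the registered capacity is 3,180 units, below the 3,280 units limit), but yields to (i): (i) operates against (h): a current Provisional Declaration is held. (j) is engaged (a current Annual Certificate is held), but is overridden by (k): (k) operates against (j): the lot is in a historic district. (l) applies (the baseline figure is 25, meeting the 22 threshold), but yields to (m): (m) is engaged — a current Schedule B Registration is held. (d) remains available.
Exception (e) does not apply: electrical service is planned.

No — exception (d) applies; Devika does not need a building permit.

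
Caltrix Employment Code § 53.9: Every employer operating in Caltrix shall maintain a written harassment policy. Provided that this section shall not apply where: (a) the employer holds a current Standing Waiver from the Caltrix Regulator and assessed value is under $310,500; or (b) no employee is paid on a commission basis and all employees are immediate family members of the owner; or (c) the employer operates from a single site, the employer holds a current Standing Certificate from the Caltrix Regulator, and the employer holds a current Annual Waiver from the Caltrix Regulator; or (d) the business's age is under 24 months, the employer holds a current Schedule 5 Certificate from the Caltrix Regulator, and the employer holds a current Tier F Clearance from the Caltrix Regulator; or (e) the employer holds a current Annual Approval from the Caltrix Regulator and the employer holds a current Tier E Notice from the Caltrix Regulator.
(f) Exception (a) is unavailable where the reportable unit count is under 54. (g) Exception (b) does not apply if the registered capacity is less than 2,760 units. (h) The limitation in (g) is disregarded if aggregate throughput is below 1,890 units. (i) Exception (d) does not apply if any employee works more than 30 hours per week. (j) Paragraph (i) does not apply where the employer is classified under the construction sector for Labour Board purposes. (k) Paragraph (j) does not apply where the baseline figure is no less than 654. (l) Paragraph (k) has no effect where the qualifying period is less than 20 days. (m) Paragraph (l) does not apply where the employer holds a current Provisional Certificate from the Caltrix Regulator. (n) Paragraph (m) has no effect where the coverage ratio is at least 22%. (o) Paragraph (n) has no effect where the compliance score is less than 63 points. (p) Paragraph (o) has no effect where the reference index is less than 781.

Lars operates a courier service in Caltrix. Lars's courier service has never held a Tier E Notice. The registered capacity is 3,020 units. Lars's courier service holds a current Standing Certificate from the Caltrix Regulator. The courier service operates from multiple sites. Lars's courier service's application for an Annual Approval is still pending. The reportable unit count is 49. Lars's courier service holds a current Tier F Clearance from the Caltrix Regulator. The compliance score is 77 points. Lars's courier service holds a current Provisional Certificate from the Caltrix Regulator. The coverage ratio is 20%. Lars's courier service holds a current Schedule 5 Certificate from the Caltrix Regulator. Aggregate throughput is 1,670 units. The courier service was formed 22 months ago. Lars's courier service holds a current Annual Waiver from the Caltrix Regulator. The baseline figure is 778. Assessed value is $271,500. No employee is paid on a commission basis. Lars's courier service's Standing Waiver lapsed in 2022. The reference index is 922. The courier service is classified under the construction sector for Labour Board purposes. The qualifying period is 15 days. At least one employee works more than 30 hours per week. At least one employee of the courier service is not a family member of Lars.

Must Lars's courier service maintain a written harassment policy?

Exception (a) fails — the Standing Waiver is not current.
Exception (b) fails — at least one employee is not a family member.
Exception (c) does not apply: the employer operates from multiple sites.
All of (d)'s requirements are met (the business's age is 22 months, under the 24 months limit; a current Schedule 5 Certificate is held; a current Tier F Clearance is held). However, paragraphs (i)–(p) must be considered: (i) operates — at least one employee exceeds 30 hours/week. (j) is triggered (the courier service is classified under the construction sector), but yields to (k): (k) is engaged — the baseline figure is 778, meeting the 654 threshold. (l) is engaged (the qualifying period is 15 days, less than the 20 days limit), but yields to (m): (m) operates against (l): a current Provisional Certificate is held. (n), which would lift (m), is not engaged — the coverage ratio is 20%, short of 22%. Exception (d) does not apply.
Exception (e) fails — there is no Annual Approval in force.
Every exception is unavailable, so the rule governs.

Yes — Lars's courier service must maintain a written harassment policy.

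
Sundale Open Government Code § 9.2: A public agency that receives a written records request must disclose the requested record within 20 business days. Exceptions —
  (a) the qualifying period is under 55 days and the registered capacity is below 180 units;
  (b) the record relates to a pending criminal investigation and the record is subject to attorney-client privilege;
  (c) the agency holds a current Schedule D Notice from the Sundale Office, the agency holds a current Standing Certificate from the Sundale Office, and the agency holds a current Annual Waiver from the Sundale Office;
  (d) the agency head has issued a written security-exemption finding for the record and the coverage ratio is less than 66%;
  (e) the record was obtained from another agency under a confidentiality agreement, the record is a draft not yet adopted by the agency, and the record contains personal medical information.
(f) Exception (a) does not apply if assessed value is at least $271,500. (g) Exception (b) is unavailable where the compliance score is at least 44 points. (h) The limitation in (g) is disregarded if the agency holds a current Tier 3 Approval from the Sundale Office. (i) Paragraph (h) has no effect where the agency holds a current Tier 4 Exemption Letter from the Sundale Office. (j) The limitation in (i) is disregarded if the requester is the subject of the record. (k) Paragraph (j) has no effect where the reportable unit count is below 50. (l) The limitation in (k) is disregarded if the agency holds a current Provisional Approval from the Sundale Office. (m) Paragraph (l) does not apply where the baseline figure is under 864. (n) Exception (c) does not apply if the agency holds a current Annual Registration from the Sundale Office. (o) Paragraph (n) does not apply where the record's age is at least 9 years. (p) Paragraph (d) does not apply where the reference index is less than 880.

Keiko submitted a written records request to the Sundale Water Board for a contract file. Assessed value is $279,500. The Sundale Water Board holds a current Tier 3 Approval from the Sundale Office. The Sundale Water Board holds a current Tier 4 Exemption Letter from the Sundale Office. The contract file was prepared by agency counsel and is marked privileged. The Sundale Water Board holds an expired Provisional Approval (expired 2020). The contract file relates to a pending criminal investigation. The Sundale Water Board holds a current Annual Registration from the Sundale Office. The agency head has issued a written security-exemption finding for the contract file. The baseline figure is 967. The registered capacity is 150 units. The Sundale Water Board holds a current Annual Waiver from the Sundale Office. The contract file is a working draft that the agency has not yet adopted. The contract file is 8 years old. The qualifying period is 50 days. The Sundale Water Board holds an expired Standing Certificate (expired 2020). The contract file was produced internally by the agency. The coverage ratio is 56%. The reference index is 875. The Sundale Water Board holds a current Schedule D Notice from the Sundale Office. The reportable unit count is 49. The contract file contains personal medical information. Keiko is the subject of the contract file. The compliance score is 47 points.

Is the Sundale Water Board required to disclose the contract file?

Yes — the Sundale Water Board must disclose the contract file.

Exception (a)'s conditions are all satisfied: the qualifying period is 50 days, under the 55 days limit; the registered capacity is 150 units, below the 180 units limit. But applying paragraph (f): (f) operates against (a): assessed value is $279,500, meeting the $271,500 threshold. Exception (a) does not apply.
Exception (b): the contract file relates to a pending investigation; the contract file is privileged — every condition holds. Turning to paragraphs (g)–(m): (g) operates against (b): the compliance score is 47 points, meeting the 44 points threshold. (h) is engaged (a current Tier 3 Approval is held), but yields to (i): (i) operates against (h): a current Tier 4 Exemption Letter is held. (j) applies (Keiko is the subject of the contract file), but yields to (k): (k) operates — the reportable unit count is 49, below the 50 limit. (l), which would lift (k), is not engaged — the Provisional Approval is not current. So (b) is unavailable.
Exception (c) fails — no current Standing Certificate is held.
Exception (d) is satisfied on its face — a written security-exemption finding has been issued; the coverage ratio is 56%, less than the 66% limit. But: (p) operates against (d): the reference index is 875, less than the 880 limit. So (d) is unavailable.
Exception (e) requires that the record was obtained from another agency under a confidentiality agreement; but the contract file was produced internally, so (e) is unavailable.
None of the exceptions is available; § 9.2 applies in full.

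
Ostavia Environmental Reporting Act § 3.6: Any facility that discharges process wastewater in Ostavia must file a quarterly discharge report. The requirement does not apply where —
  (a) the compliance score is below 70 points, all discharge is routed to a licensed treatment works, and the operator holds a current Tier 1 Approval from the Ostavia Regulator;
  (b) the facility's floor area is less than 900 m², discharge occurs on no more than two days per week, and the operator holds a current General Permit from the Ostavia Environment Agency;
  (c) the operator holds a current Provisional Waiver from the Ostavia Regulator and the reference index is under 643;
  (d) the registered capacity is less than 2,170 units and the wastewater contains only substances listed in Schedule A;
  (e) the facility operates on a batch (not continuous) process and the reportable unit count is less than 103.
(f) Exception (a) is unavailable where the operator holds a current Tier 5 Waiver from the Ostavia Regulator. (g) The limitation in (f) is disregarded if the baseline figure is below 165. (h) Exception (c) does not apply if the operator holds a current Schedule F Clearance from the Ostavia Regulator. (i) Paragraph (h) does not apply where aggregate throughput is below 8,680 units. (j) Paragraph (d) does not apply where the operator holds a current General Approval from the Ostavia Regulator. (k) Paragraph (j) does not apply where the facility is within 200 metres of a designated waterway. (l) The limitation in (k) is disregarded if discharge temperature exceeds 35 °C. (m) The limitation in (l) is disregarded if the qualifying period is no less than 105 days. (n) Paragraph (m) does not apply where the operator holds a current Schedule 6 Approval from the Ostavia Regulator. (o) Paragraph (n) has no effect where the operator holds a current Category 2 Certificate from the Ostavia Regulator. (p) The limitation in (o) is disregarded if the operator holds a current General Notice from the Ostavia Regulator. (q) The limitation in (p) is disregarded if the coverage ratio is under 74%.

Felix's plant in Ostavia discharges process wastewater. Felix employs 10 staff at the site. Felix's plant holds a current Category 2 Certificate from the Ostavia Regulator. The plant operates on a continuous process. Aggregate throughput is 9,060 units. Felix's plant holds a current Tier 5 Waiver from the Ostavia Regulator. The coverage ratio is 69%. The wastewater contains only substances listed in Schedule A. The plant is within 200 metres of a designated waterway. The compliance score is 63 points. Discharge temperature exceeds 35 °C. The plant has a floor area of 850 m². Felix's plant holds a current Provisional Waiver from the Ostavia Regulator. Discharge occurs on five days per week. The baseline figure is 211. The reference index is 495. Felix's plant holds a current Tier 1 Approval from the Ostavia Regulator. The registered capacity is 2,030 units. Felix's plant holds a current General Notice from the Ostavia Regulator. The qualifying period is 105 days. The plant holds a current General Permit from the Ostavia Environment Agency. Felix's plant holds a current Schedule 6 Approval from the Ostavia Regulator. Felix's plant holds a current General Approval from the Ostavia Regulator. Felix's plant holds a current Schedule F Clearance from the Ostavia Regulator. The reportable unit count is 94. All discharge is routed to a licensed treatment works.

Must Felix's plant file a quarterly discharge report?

Exception (a)'s conditions are all satisfied: the compliance score is 63 points, below the 70 points limit; discharge is routed to a licensed treatment works; a current Tier 1 Approval is held. But: (f) is triggered — a current Tier 5 Waiver is held. (g) is inapplicable (the baseline figure is 211, not below 165), so (f) stands. So (a) is unavailable.
Exception (b) fails — discharge occurs on five days per week.
Exception (c)'s conditions are all satisfied: a current Provisional Waiver is held; the reference index is 495, under the 643 limit. But applying paragraphs (h)–(i): (h) operates against (c): a current Schedule F Clearance is held. (i), which would lift (h), is not engaged — aggregate throughput is 9,060 units, not below 8,680 units. Exception (c) does not apply.
Exception (d): the registered capacity is 2,030 units, less than the 2,170 units limit; the wastewater is Schedule-A-only — every condition holds. As to paragraphs (j)–(q): (j) is triggered (a current General Approval is held), but yields to (k): (k) is triggered — the plant is within 200 m of a designated waterway. (l) is engaged (discharge temperature exceeds 35 °C), but is displaced by (m): (m) operates — the qualifying period is 105 days, meeting the 105 days threshold. (n) would limit (m) — a current Schedule 6 Approval is held — but (o) sets (n) aside: (o) is triggered — a current Category 2 Certificate is held. (p) would limit (o) — a current General Notice is held — but (q) sets (p) aside: (q) operates against (p): the coverage ratio is 69%, under the 74% limit. Exception (d) stands.
Exception (e) fails — the facility operates on a continuous process.

No — exception (d) applies; Felix's plant is not required to file a quarterly discharge report.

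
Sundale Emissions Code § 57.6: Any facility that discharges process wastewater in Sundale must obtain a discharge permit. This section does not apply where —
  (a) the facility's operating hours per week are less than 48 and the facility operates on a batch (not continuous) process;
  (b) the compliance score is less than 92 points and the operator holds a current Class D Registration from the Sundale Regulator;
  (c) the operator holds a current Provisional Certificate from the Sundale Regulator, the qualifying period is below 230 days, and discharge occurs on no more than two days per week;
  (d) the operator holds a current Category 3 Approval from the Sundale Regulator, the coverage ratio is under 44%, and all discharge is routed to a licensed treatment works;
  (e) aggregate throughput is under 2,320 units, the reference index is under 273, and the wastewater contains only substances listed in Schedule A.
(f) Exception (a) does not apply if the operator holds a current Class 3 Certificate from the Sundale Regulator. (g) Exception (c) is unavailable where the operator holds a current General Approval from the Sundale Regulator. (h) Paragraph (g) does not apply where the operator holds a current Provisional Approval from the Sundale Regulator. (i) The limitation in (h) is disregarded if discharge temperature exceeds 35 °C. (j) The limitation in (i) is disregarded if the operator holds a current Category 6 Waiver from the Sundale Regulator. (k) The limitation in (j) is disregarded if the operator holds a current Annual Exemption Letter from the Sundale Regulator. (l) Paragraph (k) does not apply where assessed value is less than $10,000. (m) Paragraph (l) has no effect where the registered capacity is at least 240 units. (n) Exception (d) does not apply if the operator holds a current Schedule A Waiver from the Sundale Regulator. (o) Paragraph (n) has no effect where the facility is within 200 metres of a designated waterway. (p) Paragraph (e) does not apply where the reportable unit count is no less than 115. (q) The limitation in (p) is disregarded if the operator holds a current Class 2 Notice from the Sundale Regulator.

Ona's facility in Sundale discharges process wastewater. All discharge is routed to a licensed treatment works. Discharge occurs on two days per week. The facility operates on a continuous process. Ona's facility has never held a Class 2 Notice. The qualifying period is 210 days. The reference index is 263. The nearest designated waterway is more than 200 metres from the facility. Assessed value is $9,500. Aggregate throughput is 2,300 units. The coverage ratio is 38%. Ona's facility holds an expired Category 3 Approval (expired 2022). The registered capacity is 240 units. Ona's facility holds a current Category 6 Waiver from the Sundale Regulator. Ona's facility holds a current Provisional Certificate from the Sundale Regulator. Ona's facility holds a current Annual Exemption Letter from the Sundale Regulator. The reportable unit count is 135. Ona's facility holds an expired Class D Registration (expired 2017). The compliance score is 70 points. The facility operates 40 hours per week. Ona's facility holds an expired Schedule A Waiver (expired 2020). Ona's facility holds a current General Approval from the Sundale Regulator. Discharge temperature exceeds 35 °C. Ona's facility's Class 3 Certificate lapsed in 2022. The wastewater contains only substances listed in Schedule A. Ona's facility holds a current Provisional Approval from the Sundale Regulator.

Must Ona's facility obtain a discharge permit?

Yes — Ona's facility must obtain a discharge permit.

Exception (a) fails — the facility operates on a continuous process.
Exception (b) fails — no current Class D Registration is held.
Exception (c): a current Provisional Certificate is held; the qualifying period is 210 days, below the 230 days limit; discharge occurs on no more than two days per week — every condition holds. But applying paragraphs (g)–(m): (g) is engaged — a current General Approval is held. (h) is triggered (a current Provisional Approval is held), but is set aside by (i): (i) operates against (h): discharge temperature exceeds 35 °C. (j) would limit (i) — a current Category 6 Waiver is held — but (k) sets (j) aside: (k) applies — a current Annual Exemption Letter is held. (l) is triggered (assessed value is $9,500, less than the $10,000 limit), but is set aside by (m): (m) operates against (l): the registered capacity is 240 units, meeting the 240 units threshold. Exception (c) does not apply.
Exception (d) fails — the Category 3 Approval is not current.
Exception (e)'s conditions are all satisfied: aggregate throughput is 2,300 units, under the 2,320 units limit; the reference index is 263, under the 273 limit; the wastewater is Schedule-A-only. But: (p) operates against (e): the reportable unit count is 135, meeting the 115 threshold. (q) does not operate here (no current Class 2 Notice is held), so (p) stands. (e) is therefore removed.
No exception applies. The general rule governs.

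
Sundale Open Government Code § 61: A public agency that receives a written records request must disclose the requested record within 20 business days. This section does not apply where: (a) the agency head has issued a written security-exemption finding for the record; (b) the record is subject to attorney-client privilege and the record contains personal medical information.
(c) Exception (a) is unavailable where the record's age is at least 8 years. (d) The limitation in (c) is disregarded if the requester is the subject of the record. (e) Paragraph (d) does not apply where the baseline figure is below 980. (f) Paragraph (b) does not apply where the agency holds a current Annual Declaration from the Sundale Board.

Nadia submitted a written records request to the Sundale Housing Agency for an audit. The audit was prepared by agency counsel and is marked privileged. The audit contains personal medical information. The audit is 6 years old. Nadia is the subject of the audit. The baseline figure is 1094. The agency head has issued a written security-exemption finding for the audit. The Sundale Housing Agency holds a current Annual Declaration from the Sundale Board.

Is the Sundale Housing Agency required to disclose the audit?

Exception (a): a written security-exemption finding has been issued — every condition holds. Considering the limiting provisions: (c) is inapplicable — the record's age is 6 years, short of 8 years. Exception (a) stands.
Exception (b)'s conditions are all satisfied: the audit is privileged; the audit contains personal medical information. But: (f) operates — a current Annual Declaration is held. So (b) is unavailable.

No — exception (a) applies; the Sundale Housing Agency is not required to disclose the audit.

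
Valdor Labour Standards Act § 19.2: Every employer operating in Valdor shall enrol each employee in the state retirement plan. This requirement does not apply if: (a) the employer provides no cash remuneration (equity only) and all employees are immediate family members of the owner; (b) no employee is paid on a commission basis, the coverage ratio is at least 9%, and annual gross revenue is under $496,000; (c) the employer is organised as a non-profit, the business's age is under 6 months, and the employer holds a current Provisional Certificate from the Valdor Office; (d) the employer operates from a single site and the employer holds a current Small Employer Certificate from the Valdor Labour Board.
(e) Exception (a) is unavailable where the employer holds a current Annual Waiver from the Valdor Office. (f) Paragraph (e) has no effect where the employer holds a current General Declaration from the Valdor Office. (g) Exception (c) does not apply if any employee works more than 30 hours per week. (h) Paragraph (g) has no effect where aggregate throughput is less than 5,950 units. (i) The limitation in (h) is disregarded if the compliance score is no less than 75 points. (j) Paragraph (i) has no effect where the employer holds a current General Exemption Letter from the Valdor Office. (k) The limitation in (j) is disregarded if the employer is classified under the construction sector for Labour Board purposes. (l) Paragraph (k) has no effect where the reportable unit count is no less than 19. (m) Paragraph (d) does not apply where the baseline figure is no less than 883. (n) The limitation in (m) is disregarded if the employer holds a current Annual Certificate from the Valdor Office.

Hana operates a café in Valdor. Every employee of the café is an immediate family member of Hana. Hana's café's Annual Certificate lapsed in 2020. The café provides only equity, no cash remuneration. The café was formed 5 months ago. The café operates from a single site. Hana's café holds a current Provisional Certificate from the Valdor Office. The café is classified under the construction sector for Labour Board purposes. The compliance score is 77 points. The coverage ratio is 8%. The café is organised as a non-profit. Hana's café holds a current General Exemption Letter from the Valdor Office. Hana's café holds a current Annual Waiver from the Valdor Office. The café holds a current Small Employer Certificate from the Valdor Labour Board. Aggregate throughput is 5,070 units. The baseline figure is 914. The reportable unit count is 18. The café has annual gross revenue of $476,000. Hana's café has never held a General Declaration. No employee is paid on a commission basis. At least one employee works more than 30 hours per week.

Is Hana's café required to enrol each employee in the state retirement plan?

Yes — Hana's café must enrol each employee in the state retirement plan.

Exception (a): remuneration is equity-only; every employee is an immediate family member — every condition holds. But: (e) applies — a current Annual Waiver is held. (f), which would lift (e), is not triggered — there is no General Declaration in force. (a) is therefore removed.
Exception (b) does not apply: the coverage ratio is 8%, short of 9%.
Exception (c) is satisfied on its face — the employer is a non-profit; the business's age is 5 months, under the 6 months limit; a current Provisional Certificate is held. However, paragraphs (g)–(l) must be considered: (g) operates against (c): at least one employee exceeds 30 hours/week. (h) operates (aggregate throughput is 5,070 units, less than the 5,950 units limit), but yields to (i): (i) operates against (h): the compliance score is 77 points, meeting the 75 points threshold. (j) is engaged (a current General Exemption Letter is held), but is displaced by (k): (k) operates against (j): the café is classified under the construction sector. (l), which would lift (k), is inapplicable — the reportable unit count is 18, short of 19. (c) is therefore removed.
Exception (d): the employer operates from a single site; a current Small Employer Certificate is held — every condition holds. But: (m) operates against (d): the baseline figure is 914, meeting the 883 threshold. (n) is not engaged (no current Annual Certificate is held), so (m) stands. Exception (d) does not apply.
None of the exceptions is available; § 19.2 applies in full.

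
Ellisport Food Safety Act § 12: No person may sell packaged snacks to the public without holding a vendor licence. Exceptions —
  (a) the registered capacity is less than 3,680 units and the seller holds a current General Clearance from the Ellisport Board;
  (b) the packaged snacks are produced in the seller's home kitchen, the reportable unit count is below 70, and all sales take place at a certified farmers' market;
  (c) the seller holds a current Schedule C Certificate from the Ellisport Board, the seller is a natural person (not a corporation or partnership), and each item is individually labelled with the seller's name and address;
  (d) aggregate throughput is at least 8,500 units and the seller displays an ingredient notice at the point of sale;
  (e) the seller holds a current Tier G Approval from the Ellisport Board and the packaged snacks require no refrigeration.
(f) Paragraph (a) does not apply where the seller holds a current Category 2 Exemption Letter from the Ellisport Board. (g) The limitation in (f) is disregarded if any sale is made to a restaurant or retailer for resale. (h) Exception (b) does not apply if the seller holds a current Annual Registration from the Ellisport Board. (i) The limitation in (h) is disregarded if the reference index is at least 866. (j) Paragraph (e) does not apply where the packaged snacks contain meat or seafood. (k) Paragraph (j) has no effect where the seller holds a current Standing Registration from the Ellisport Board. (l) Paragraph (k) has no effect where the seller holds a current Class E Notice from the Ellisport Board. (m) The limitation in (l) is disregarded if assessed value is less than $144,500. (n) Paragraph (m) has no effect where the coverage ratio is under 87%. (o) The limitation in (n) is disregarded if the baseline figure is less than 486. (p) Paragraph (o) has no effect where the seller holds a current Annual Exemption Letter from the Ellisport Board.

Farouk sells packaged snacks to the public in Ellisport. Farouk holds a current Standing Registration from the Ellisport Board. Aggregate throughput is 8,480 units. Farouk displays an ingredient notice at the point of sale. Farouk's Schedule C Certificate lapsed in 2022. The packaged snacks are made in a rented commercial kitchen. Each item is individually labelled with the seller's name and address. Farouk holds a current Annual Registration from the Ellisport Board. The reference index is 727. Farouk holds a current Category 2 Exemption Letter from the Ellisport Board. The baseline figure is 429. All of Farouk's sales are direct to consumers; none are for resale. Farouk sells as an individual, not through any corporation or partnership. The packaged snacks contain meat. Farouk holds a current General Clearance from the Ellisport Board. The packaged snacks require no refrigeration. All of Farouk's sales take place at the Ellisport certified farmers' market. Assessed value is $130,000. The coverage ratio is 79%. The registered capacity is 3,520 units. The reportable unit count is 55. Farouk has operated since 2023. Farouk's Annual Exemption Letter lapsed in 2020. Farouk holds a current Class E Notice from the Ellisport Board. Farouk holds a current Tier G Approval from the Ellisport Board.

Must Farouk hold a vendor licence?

No — exception (e) applies; Farouk is not required to hold a vendor licence.

Exception (a) is satisfied on its face — the registered capacity is 3,520 units, less than the 3,680 units limit; a current General Clearance is held. But: (f) operates — a current Category 2 Exemption Letter is held. (g), which would lift (f), is not triggered — no sales are for resale. So (a) is unavailable.
Exception (b) does not apply: the packaged snacks are made in a commercial kitchen, not a home kitchen.
Exception (c) requires that the seller holds a current Schedule C Certificate from the Ellisport Board; but no current Schedule C Certificate is held, so (c) is unavailable.
Exception (d) fails — aggregate throughput is 8,480 units, short of 8,500 units.
Exception (e) is satisfied on its face — a current Tier G Approval is held; the packaged snacks are shelf-stable. Under paragraphs (j)–(p): (j) would limit (e) — the packaged snacks contain meat — but (k) sets (j) aside: (k) applies — a current Standing Registration is held. (l) would limit (k) — a current Class E Notice is held — but (m) sets (l) aside: (m) is engaged — assessed value is $130,000, less than the $144,500 limit. (n) operates (the coverage ratio is 79%, under the 87% limit), but is set aside by (o): (o) operates against (n): the baseline figure is 429, less than the 486 limit. (p), which would lift (o), does not operate here — the Annual Exemption Letter is not current. Exception (e) stands.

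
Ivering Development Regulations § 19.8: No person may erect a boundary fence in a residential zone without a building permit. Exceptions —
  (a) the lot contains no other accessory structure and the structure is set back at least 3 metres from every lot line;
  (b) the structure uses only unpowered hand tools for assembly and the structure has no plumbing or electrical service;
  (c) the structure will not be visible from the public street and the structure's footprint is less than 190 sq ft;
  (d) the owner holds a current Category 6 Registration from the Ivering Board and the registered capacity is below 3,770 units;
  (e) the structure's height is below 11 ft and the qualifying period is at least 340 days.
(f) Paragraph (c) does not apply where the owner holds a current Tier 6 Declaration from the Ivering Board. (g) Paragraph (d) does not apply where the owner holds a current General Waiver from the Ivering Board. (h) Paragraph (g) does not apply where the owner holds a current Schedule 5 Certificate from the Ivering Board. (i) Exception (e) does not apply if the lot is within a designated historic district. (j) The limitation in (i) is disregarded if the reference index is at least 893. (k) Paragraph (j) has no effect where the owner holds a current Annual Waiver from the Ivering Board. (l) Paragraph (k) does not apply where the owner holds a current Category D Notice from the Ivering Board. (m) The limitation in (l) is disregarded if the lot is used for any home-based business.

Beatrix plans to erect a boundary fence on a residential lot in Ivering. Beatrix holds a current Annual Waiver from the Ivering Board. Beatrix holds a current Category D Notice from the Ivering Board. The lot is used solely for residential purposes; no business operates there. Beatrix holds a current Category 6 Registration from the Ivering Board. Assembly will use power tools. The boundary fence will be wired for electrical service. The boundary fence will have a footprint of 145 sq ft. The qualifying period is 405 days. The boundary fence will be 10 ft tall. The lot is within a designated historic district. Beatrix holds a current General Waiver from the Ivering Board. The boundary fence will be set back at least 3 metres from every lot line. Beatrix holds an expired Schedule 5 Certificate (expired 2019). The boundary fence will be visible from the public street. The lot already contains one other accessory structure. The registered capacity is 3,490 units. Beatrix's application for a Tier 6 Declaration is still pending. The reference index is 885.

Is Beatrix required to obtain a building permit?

Exception (a) does not apply: the lot already has another accessory structure.
Exception (b) fails — assembly uses power tools.
Exception (c) requires that the structure will not be visible from the public street; but the structure will be visible from the street, so (c) is unavailable.
All of (d)'s requirements are met (a current Category 6 Registration is held; the registered capacity is 3,490 units, below the 3,770 units limit). But: (g) is engaged — a current General Waiver is held. (h), which would lift (g), is not triggered — no current Schedule 5 Certificate is held. Exception (d) does not apply.
Exception (e): the structure's height is 10 ft, below the 11 ft limit; the qualifying period is 405 days, meeting the 340 days threshold — every condition holds. But applying paragraphs (i)–(m): (i) applies — the lot is in a historic district. (j), which would lift (i), is not triggered — the reference index is 885, short of 893. Exception (e) does not apply.
No exception is made out. Beatrix falls within the general rule.

Yes — Beatrix must obtain a building permit.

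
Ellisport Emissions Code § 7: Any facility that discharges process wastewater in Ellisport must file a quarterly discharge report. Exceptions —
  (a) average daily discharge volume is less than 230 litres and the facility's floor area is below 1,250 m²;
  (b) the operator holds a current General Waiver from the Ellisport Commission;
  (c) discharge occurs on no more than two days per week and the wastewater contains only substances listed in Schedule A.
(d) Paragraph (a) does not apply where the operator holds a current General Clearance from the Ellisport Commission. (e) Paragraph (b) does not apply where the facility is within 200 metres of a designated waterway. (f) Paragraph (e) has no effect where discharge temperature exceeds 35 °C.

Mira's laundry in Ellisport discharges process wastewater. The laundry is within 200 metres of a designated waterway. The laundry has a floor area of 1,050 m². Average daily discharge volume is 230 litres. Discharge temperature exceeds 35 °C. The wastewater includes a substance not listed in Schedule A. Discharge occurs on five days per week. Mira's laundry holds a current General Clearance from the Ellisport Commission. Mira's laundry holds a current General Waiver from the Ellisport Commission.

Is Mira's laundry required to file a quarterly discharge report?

Exception (a) fails — average daily discharge volume is 230 litres, not less than 230 litres.
Exception (b): a current General Waiver is held — every condition holds. Under paragraphs (e)–(f): (e) would limit (b) — the laundry is within 200 m of a designated waterway — but (f) sets (e) aside: (f) operates against (e): discharge temperature exceeds 35 °C. So (b) applies.
Exception (c) fails — discharge occurs on five days per week.

No — exception (b) applies; Mira's laundry is not required to file a quarterly discharge report.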